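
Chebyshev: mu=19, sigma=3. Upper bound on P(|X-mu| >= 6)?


k = 6/3 = 2
Chebyshev: P(|X-mu| >= k*sigma) <= 1/k^2 = 1/2^2 = 1/4

1/4


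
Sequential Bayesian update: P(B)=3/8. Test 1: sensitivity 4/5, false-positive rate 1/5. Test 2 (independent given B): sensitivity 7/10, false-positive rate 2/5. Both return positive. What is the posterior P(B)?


After test 1: P(+) = 4/5*3/8 + 1/5*5/8 = 17/40
P(B|+) = (3/10)/(17/40) = 12/17
After test 2 (use post1 as new prior): P(+) = 7/10*12/17 + 2/5*5/17 = 52/85
P(B|+,+) = (42/85)/(52/85) = 21/26

21/26


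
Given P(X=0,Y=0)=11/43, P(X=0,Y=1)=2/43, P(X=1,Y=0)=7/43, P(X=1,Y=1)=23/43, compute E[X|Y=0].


P(Y=0) = 18/43
E[X|Y=0] = (0*11 + 1*7)/18 = 7/18

7/18


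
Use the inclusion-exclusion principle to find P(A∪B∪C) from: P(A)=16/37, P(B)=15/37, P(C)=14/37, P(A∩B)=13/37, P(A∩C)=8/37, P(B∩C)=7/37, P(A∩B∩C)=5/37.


P(A∪B∪C) = P(A)+P(B)+P(C) - P(AB)-P(AC)-P(BC) + P(ABC)
= 16/37+15/37+14/37 - 13/37-8/37-7/37 + 5/37
= 22/37

22/37


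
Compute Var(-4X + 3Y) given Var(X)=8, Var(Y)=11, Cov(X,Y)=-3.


Var(-4X + 3Y) = (-4)^2*Var(X) + 3^2*Var(Y) + 2*(-4)*3*Cov(X,Y)
= 16*8 + 9*11 - 24*(-3)
= 128 + 99 + 72 = 299

299


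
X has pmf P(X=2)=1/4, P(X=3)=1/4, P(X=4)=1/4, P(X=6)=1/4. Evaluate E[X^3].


E[X^3] = sum(x^3 * P(x))
= 8*1/4 + 27*1/4 + 64*1/4 + 216*1/4
= 315/4

315/4


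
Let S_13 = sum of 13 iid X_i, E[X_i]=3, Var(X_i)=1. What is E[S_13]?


E[S_n] = n*E[X_1] = 13*3 = 39

39


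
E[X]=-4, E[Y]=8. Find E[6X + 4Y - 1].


E[6X + 4Y - 1] = 6*E[X] + 4*E[Y] - 1
= (6)*(-4) + (4)*(8) + (-1)
= -24 + 32 - 1 = 7

7


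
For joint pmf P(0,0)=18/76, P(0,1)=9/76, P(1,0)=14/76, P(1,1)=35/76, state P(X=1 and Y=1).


Read from table: P(X=1, Y=1) = 35/76

35/76


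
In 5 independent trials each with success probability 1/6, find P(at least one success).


P(at least one) = 1 - P(none)
P(none) = (1 - 1/6)^5 = (5/6)^5 = 3125/7776
P(at least one) = 1 - 3125/7776 = 4651/7776

4651/7776


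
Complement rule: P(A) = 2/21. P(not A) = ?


P(A') = 1 - P(A) = 1 - 2/21 = 19/21

19/21


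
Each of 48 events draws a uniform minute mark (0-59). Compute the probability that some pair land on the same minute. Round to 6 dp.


P(all different) = prod((60-i)/60 for i=0..47) = 0.000000
P(at least one match) = 1 - 0.000000 = 1.000000

1.000000


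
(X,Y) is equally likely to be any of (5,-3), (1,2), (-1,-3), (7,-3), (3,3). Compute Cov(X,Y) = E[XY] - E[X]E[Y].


E[X]=3, E[Y]=-4/5, E[XY]=-22/5
Cov(X,Y) = E[XY] - E[X]E[Y] = -22/5 - 3*-4/5 = -2

-2


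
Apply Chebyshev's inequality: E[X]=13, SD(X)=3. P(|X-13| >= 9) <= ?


k = 9/3 = 3
Chebyshev: P(|X-mu| >= k*sigma) <= 1/k^2 = 1/3^2 = 1/9

1/9


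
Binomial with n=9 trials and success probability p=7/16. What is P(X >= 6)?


P(X>=6) = P(X=6) + P(X=7) + P(X=8) + P(X=9)
= 1801088541/17179869184 + 600362847/17179869184 + 466948881/68719476736 + 40353607/68719476736
= 1264138505/8589934592

1264138505/8589934592


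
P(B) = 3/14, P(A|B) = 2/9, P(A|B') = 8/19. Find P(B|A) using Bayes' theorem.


P(A) = P(A|B)P(B) + P(A|B')P(B') = 2/9*3/14 + 8/19*11/14 = 151/399
P(B|A) = P(A|B)P(B)/P(A) = (1/21)/(151/399) = 19/151

19/151


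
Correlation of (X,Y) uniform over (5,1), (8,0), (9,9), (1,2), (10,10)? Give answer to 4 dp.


Cov(X,Y) = 8.5600, Var(X) = 10.6400, Var(Y) = 17.8400
rho = Cov/(sqrt(VarX)*sqrt(VarY)) = 0.6213

0.6213


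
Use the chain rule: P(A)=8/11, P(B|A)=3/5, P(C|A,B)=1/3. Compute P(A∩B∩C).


P(A∩B∩C) = P(A) * P(B|A) * P(C|A∩B)
= 8/11 * 3/5 * 1/3
= 24/55 * 1/3 = 8/55

8/55


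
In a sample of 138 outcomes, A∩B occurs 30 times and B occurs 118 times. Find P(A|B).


P(A|B) = P(A∩B)/P(B) = (30/138)/(118/138) = 30/118 = 15/59

15/59


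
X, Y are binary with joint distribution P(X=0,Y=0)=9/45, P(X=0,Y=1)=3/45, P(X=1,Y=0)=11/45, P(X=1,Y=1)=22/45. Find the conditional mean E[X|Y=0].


P(Y=0) = 20/45
E[X|Y=0] = (0*9 + 1*11)/20 = 11/20

11/20


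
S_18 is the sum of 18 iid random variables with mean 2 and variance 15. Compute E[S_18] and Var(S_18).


E[S_n] = n*mu = 18*2 = 36
Var(S_n) = n*sigma^2 = 18*15 = 270

E[S_18]=36, Var(S_18)=270


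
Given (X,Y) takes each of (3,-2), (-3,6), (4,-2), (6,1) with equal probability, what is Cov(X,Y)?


E[X]=5/2, E[Y]=3/4, E[XY]=-13/2
Cov(X,Y) = E[XY] - E[X]E[Y] = -13/2 - 5/2*3/4 = -67/8

-67/8


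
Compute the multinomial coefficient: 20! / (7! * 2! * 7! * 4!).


20! = 2432902008176640000
Denominator: 7!=5040 * 2!=2 * 7!=5040 * 4!=24
Coefficient = 2432902008176640000 / 1219276800 = 1995364800

1995364800


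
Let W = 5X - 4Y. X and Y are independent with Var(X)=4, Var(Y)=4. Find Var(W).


Independence => Cov(X,Y)=0
Var(5X - 4Y) = 5^2*Var(X) + (-4)^2*Var(Y)
= 25*4 + 16*4 = 164

164


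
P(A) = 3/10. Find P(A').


P(A') = 1 - P(A) = 1 - 3/10 = 7/10

7/10


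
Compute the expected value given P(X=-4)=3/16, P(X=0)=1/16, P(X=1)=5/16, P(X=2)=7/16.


E[X] = sum(x * P(x))
= -4*3/16 + 0*1/16 + 1*5/16 + 2*7/16
= 7/16

7/16


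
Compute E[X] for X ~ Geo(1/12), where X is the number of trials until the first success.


For geometric (trials until first success), E[X] = 1/p = 1/(1/12) = 12

12


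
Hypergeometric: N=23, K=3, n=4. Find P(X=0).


P(X=0) = C(3,0)*C(20,4) / C(23,4)
= 1*4845 / 8855
= 4845/8855 = 969/1771

969/1771


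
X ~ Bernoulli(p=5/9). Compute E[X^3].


For Bernoulli: X in {0,1}
E[X^3] = 0^3*(1-5/9) + 1^3*5/9 = 5/9

5/9


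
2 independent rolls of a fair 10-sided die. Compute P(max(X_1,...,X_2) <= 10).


P(max <= 10) = P(all X_i <= 10) = (P(X_1 <= 10))^2
= (10/10)^2 = 1^2 = 1

1


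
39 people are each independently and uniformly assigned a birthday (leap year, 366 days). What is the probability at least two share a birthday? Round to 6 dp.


P(all different) = prod((366-i)/366 for i=0..38) = 0.122510
P(at least one match) = 1 - 0.122510 = 0.877490

0.877490


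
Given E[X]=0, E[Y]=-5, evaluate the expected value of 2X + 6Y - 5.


E[2X + 6Y - 5] = 2*E[X] + 6*E[Y] - 5
= (2)*(0) + (6)*(-5) + (-5)
= 0 - 30 - 5 = -35

-35


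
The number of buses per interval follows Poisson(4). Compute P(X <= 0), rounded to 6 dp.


P(X<=0) = e^(-4)*4^0/0!
≈ 0.0183156389
≈ 0.018316

0.018316


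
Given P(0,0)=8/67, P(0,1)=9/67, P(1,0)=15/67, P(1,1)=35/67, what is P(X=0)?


P(X=0) = P(0,0)+P(0,1) = 8/67 + 9/67 = 17/67

17/67


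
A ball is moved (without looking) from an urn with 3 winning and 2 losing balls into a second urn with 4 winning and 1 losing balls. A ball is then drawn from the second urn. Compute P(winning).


P(transfer winning) = 3/5; P(transfer losing) = 2/5
If winning transferred: Urn II has 5 winning of 6, so P(winning|winning moved) = 5/6
If losing transferred: Urn II has 4 winning of 6, so P(winning|losing moved) = 2/3
By total probability: P(winning) = 3/5*5/6 + 2/5*2/3 = 23/30

23/30


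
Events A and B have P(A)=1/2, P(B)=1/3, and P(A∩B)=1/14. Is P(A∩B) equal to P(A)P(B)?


P(A)*P(B) = 1/2*1/3 = 1/6
P(A∩B) = 1/14 != 1/6, so not independent

No, A and B are not independent


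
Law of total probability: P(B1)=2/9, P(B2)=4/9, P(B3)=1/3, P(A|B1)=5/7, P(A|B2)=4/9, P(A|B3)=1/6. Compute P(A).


P(A) = P(A|B1)P(B1) + P(A|B2)P(B2) + P(A|B3)P(B3)
= 5/7*2/9 + 4/9*4/9 + 1/6*1/3
= 10/63 + 16/81 + 1/18 = 467/1134

467/1134


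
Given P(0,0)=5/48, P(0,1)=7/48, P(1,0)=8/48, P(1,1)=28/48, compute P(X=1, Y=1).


Read from table: P(X=1, Y=1) = 28/48 = 7/12

7/12


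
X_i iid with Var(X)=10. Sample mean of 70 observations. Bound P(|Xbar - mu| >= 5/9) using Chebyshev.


Var(Xbar) = Var(X)/n = 10/70
Chebyshev: P(|Xbar-mu| >= 5/9) <= Var(Xbar)/(5/9)^2 = (1/7)/(25/81) = 81/175

81/175


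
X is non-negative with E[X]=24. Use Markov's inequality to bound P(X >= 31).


Markov: P(X >= a) <= E[X]/a
P(X >= 31) <= 24/31

24/31


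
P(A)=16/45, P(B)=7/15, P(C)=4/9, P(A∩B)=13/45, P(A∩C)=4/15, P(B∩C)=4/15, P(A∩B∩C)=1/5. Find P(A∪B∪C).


P(A∪B∪C) = P(A)+P(B)+P(C) - P(AB)-P(AC)-P(BC) + P(ABC)
= 16/45+7/15+4/9 - 13/45-4/15-4/15 + 1/5
= 29/45

29/45


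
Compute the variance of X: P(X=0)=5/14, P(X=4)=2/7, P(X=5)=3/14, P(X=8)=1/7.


E[X] = 47/14, E[X^2] = 267/14
Var(X) = E[X^2] - (E[X])^2 = 267/14 - (47/14)^2 = 1529/196

1529/196


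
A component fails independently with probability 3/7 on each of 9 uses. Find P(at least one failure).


P(at least one) = 1 - P(none)
P(none) = (1 - 3/7)^9 = (4/7)^9 = 262144/40353607
P(at least one) = 1 - 262144/40353607 = 40091463/40353607

40091463/40353607


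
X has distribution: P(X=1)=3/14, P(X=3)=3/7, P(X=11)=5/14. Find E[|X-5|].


E[|X-5|] = sum(g(x)*P(x))
= 4*3/14 + 2*3/7 + 6*5/14
= 27/7

27/7


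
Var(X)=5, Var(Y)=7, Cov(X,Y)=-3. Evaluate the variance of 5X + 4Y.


Var(5X + 4Y) = 5^2*Var(X) + 4^2*Var(Y) + 2*5*4*Cov(X,Y)
= 25*5 + 16*7 + 40*(-3)
= 125 + 112 - 120 = 117

117


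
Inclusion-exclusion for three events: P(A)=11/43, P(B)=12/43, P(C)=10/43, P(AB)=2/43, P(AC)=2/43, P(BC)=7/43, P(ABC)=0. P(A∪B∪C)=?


P(A∪B∪C) = P(A)+P(B)+P(C) - P(AB)-P(AC)-P(BC) + P(ABC)
= 11/43+12/43+10/43 - 2/43-2/43-7/43 + 0
= 22/43

22/43


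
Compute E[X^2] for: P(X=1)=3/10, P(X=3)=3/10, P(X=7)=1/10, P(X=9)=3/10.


E[X^2] = sum(x^2 * P(x))
= 1*3/10 + 9*3/10 + 49*1/10 + 81*3/10
= 161/5

161/5


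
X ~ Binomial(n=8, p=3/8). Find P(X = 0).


P(X=0) = C(8,0) * p^0 * (1-p)^8
= 1 * 1 * 390625/16777216
= 390625/16777216

390625/16777216


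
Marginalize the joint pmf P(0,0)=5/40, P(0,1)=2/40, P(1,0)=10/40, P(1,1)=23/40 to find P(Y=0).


P(Y=0) = P(0,0)+P(1,0) = 5/40 + 10/40 = 15/40 = 3/8

3/8


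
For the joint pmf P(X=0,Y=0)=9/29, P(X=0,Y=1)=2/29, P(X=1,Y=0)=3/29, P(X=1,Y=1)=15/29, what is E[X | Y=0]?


P(Y=0) = 12/29
E[X|Y=0] = (0*9 + 1*3)/12 = 3/12 = 1/4

1/4


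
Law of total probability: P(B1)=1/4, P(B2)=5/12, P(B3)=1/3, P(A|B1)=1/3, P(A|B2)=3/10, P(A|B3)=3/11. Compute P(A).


P(A) = P(A|B1)P(B1) + P(A|B2)P(B2) + P(A|B3)P(B3)
= 1/3*1/4 + 3/10*5/12 + 3/11*1/3
= 1/12 + 1/8 + 1/11 = 79/264

79/264


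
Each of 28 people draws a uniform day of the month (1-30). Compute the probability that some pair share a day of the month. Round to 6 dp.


P(all different) = prod((30-i)/30 for i=0..27) = 0.000000
P(at least one match) = 1 - 0.000000 = 1.000000

1.000000


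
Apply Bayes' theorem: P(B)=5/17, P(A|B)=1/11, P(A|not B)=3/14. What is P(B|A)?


P(A) = P(A|B)P(B) + P(A|B')P(B') = 1/11*5/17 + 3/14*12/17 = 233/1309
P(B|A) = P(A|B)P(B)/P(A) = (5/187)/(233/1309) = 35/233

35/233


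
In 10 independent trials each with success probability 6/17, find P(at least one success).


P(at least one) = 1 - P(none)
P(none) = (1 - 6/17)^10 = (11/17)^10 = 25937424601/2015993900449
P(at least one) = 1 - 25937424601/2015993900449 = 1990056475848/2015993900449

1990056475848/2015993900449


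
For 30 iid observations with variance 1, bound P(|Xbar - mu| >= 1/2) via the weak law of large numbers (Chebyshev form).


Var(Xbar) = Var(X)/n = 1/30
Chebyshev: P(|Xbar-mu| >= 1/2) <= Var(Xbar)/(1/2)^2 = (1/30)/(1/4) = 2/15

2/15


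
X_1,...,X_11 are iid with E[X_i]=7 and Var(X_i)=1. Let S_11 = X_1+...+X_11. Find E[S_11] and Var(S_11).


E[S_n] = n*mu = 11*7 = 77
Var(S_n) = n*sigma^2 = 11*1 = 11

E[S_11]=77, Var(S_11)=11


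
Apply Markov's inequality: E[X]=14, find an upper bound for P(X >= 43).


Markov: P(X >= a) <= E[X]/a
P(X >= 43) <= 14/43

14/43


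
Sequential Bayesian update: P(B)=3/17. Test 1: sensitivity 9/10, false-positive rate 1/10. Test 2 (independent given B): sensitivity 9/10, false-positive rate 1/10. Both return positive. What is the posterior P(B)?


After test 1: P(+) = 9/10*3/17 + 1/10*14/17 = 41/170
P(B|+) = (27/170)/(41/170) = 27/41
After test 2 (use post1 as new prior): P(+) = 9/10*27/41 + 1/10*14/41 = 257/410
P(B|+,+) = (243/410)/(257/410) = 243/257

243/257


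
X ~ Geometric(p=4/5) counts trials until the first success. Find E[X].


For geometric (trials until first success), E[X] = 1/p = 1/(4/5) = 5/4

5/4


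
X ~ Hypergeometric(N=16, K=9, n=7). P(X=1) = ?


P(X=1) = C(9,1)*C(7,6) / C(16,7)
= 9*7 / 11440
= 63/11440

63/11440


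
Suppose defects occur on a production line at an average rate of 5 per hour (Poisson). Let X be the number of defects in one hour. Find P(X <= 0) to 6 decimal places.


P(X<=0) = e^(-5)*5^0/0!
≈ 0.0067379470
≈ 0.006738

0.006738


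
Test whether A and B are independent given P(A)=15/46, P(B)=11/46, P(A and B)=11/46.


P(A)*P(B) = 15/46*11/46 = 165/2116
P(A∩B) = 11/46 != 165/2116, so not independent

No, A and B are not independent


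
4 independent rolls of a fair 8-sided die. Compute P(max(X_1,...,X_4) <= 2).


P(max <= 2) = P(all X_i <= 2) = (P(X_1 <= 2))^4
= (2/8)^4 = (1/4)^4 = 1/256

1/256


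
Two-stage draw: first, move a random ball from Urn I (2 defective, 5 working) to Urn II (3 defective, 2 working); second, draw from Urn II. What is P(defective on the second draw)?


P(transfer defective) = 2/7; P(transfer working) = 5/7
If defective transferred: Urn II has 4 defective of 6, so P(defective|defective moved) = 2/3
If working transferred: Urn II has 3 defective of 6, so P(defective|working moved) = 1/2
By total probability: P(defective) = 2/7*2/3 + 5/7*1/2 = 23/42

23/42


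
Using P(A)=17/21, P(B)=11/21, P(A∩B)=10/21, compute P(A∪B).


P(A∪B) = P(A) + P(B) - P(A∩B)
= 17/21 + 11/21 - 10/21 = 6/7

6/7


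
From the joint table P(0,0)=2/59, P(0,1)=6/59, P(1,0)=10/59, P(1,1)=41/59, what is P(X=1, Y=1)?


Read from table: P(X=1, Y=1) = 41/59

41/59


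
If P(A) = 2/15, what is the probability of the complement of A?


P(A') = 1 - P(A) = 1 - 2/15 = 13/15

13/15


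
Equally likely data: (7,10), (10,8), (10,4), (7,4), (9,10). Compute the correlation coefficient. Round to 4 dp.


Cov(X,Y) = -0.3200, Var(X) = 1.8400, Var(Y) = 7.3600
rho = Cov/(sqrt(VarX)*sqrt(VarY)) = -0.0870

-0.0870


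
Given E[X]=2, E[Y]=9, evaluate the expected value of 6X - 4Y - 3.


E[6X - 4Y - 3] = 6*E[X] - 4*E[Y] - 3
= (6)*(2) + (-4)*(9) + (-3)
= 12 - 36 - 3 = -27

-27


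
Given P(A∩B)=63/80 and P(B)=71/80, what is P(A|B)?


P(A|B) = P(A∩B)/P(B) = (126/160)/(142/160) = 126/142 = 63/71

63/71


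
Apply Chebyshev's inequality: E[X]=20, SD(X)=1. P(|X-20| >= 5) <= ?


k = 5/1 = 5
Chebyshev: P(|X-mu| >= k*sigma) <= 1/k^2 = 1/5^2 = 1/25

1/25


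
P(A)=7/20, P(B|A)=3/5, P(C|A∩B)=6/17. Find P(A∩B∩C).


P(A∩B∩C) = P(A) * P(B|A) * P(C|A∩B)
= 7/20 * 3/5 * 6/17
= 21/100 * 6/17 = 63/850

63/850


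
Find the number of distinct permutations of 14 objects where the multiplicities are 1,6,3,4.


14! = 87178291200
Denominator: 1!=1 * 6!=720 * 3!=6 * 4!=24
Coefficient = 87178291200 / 103680 = 840840

840840


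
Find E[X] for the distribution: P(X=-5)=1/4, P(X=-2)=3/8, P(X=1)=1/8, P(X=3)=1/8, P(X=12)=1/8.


E[X] = sum(x * P(x))
= -5*1/4 - 2*3/8 + 1*1/8 + 3*1/8 + 12*1/8
= 0

0


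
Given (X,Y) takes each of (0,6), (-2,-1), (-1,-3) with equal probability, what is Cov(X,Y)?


E[X]=-1, E[Y]=2/3, E[XY]=5/3
Cov(X,Y) = E[XY] - E[X]E[Y] = 5/3 + 1*2/3 = 7/3

7/3


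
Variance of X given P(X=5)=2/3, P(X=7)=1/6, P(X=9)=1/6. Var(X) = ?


E[X] = 6, E[X^2] = 115/3
Var(X) = E[X^2] - (E[X])^2 = 115/3 - (6)^2 = 7/3

7/3


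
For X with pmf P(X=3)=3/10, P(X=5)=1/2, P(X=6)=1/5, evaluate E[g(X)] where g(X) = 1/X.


E[1/X] = sum(g(x)*P(x))
= 1/3*3/10 + 1/5*1/2 + 1/6*1/5
= 7/30

7/30


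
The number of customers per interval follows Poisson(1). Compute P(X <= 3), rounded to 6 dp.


P(X<=3) = e^(-1)*1^0/0! + e^(-1)*1^1/1! + e^(-1)*1^2/2! + e^(-1)*1^3/3!
≈ 0.3678794412 + 0.3678794412 + 0.1839397206 + 0.0613132402
= 0.9810118432
≈ 0.981012

0.981012


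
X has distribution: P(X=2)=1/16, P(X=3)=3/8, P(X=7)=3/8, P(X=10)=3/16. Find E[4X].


E[4X] = sum(g(x)*P(x))
= 8*1/16 + 12*3/8 + 28*3/8 + 40*3/16
= 23

23


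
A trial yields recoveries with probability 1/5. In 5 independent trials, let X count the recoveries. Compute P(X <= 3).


P(X<=3) = P(X=0) + P(X=1) + P(X=2) + P(X=3)
= 1024/3125 + 256/625 + 128/625 + 32/625
= 3104/3125

3104/3125


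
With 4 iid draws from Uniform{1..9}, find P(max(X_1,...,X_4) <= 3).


P(max <= 3) = P(all X_i <= 3) = (P(X_1 <= 3))^4
= (3/9)^4 = (1/3)^4 = 1/81

1/81


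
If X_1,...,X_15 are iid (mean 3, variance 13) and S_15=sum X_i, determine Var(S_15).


By independence, Var(S_n) = n*Var(X_1) = 15*13 = 195

195


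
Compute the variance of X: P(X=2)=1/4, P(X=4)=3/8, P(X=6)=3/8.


E[X] = 17/4, E[X^2] = 41/2
Var(X) = E[X^2] - (E[X])^2 = 41/2 - (17/4)^2 = 39/16

39/16


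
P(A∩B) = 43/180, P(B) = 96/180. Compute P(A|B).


P(A|B) = P(A∩B)/P(B) = (43/180)/(96/180) = 43/96

43/96


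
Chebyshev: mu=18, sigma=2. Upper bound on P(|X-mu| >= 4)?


k = 4/2 = 2
Chebyshev: P(|X-mu| >= k*sigma) <= 1/k^2 = 1/2^2 = 1/4

1/4


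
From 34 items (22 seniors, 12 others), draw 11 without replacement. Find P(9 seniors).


P(X=9) = C(22,9)*C(12,2) / C(34,11)
= 497420*66 / 286097760
= 32829720/286097760 = 16093/140244

16093/140244


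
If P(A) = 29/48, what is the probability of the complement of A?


P(A') = 1 - P(A) = 1 - 29/48 = 19/48

19/48


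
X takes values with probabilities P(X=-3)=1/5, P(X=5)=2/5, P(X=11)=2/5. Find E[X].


E[X] = sum(x * P(x))
= -3*1/5 + 5*2/5 + 11*2/5
= 29/5

29/5


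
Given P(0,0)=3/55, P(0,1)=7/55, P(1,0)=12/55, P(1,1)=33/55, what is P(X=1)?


P(X=1) = P(1,0)+P(1,1) = 12/55 + 33/55 = 45/55 = 9/11

9/11


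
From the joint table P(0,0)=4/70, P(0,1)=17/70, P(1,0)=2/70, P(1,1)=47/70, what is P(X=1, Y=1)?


Read from table: P(X=1, Y=1) = 47/70

47/70


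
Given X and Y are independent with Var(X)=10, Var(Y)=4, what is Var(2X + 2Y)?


Independence => Cov(X,Y)=0
Var(2X + 2Y) = 2^2*Var(X) + 2^2*Var(Y)
= 4*10 + 4*4 = 56

56


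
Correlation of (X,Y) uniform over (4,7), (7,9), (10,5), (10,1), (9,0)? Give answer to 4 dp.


Cov(X,Y) = -5.0000, Var(X) = 5.2000, Var(Y) = 11.8400
rho = Cov/(sqrt(VarX)*sqrt(VarY)) = -0.6372

-0.6372


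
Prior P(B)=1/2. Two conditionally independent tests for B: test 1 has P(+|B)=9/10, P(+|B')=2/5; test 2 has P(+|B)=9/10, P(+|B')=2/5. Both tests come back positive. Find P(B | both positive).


After test 1: P(+) = 9/10*1/2 + 2/5*1/2 = 13/20
P(B|+) = (9/20)/(13/20) = 9/13
After test 2 (use post1 as new prior): P(+) = 9/10*9/13 + 2/5*4/13 = 97/130
P(B|+,+) = (81/130)/(97/130) = 81/97

81/97


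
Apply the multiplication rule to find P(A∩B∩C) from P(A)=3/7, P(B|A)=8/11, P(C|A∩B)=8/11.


P(A∩B∩C) = P(A) * P(B|A) * P(C|A∩B)
= 3/7 * 8/11 * 8/11
= 24/77 * 8/11 = 192/847

192/847


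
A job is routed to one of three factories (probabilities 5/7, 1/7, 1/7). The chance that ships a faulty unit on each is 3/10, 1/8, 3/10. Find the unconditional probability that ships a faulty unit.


P(A) = P(A|B1)P(B1) + P(A|B2)P(B2) + P(A|B3)P(B3)
= 3/10*5/7 + 1/8*1/7 + 3/10*1/7
= 3/14 + 1/56 + 3/70 = 11/40

11/40


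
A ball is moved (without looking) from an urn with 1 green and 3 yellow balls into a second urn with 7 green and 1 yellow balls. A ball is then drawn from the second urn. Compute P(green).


P(transfer green) = 1/4; P(transfer yellow) = 3/4
If green transferred: Urn II has 8 green of 9, so P(green|green moved) = 8/9
If yellow transferred: Urn II has 7 green of 9, so P(green|yellow moved) = 7/9
By total probability: P(green) = 1/4*8/9 + 3/4*7/9 = 29/36

29/36


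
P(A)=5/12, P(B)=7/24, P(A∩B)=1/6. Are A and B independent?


P(A)*P(B) = 5/12*7/24 = 35/288
P(A∩B) = 1/6 != 35/288, so not independent

No, A and B are not independent


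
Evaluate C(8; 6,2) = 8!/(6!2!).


8! = 40320
Denominator: 6!=720 * 2!=2
Coefficient = 40320 / 1440 = 28

28


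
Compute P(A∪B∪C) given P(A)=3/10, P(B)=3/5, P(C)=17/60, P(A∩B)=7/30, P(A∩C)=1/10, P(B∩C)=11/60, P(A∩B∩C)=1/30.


P(A∪B∪C) = P(A)+P(B)+P(C) - P(AB)-P(AC)-P(BC) + P(ABC)
= 3/10+3/5+17/60 - 7/30-1/10-11/60 + 1/30
= 7/10

7/10


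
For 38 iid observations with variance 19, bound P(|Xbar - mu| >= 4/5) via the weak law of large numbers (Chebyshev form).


Var(Xbar) = Var(X)/n = 19/38
Chebyshev: P(|Xbar-mu| >= 4/5) <= Var(Xbar)/(4/5)^2 = (1/2)/(16/25) = 25/32

25/32


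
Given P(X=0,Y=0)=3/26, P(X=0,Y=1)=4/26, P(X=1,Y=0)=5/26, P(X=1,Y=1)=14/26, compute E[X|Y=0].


P(Y=0) = 8/26
E[X|Y=0] = (0*3 + 1*5)/8 = 5/8

5/8


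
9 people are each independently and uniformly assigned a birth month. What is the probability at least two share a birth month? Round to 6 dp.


P(all different) = prod((12-i)/12 for i=0..8) = 0.015472
P(at least one match) = 1 - 0.015472 = 0.984528

0.984528


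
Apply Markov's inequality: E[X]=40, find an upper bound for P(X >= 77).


Markov: P(X >= a) <= E[X]/a
P(X >= 77) <= 40/77

40/77


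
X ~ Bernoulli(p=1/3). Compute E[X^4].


For Bernoulli: X in {0,1}
E[X^4] = 0^4*(1-1/3) + 1^4*1/3 = 1/3

1/3


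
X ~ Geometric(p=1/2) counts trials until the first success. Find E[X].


For geometric (trials until first success), E[X] = 1/p = 1/(1/2) = 2

2


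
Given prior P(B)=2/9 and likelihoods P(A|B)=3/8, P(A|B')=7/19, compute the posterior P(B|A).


P(A) = P(A|B)P(B) + P(A|B')P(B') = 3/8*2/9 + 7/19*7/9 = 253/684
P(B|A) = P(A|B)P(B)/P(A) = (1/12)/(253/684) = 57/253

57/253


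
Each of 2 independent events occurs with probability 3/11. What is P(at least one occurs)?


P(at least one) = 1 - P(none)
P(none) = (1 - 3/11)^2 = (8/11)^2 = 64/121
P(at least one) = 1 - 64/121 = 57/121

57/121


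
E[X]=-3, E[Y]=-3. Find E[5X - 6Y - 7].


E[5X - 6Y - 7] = 5*E[X] - 6*E[Y] - 7
= (5)*(-3) + (-6)*(-3) + (-7)
= -15 + 18 - 7 = -4

-4


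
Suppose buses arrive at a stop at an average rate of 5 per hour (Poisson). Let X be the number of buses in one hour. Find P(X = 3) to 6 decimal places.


P(X=3) = e^(-5) * 5^3 / 3!
≈ 0.006737946999 * 125 / 6
≈ 0.140374

0.140374


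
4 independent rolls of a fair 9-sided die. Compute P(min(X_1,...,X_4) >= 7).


P(min >= 7) = P(all X_i >= 7) = (P(X_1 >= 7))^4
= (3/9)^4 = (1/3)^4 = 1/81

1/81


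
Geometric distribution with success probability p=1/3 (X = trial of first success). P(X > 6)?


P(X > 6) = P(first 6 trials all fail) = (1-p)^6 = (2/3)^6 = 64/729

64/729


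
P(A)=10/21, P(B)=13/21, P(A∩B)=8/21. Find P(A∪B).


P(A∪B) = P(A) + P(B) - P(A∩B)
= 10/21 + 13/21 - 8/21 = 5/7

5/7


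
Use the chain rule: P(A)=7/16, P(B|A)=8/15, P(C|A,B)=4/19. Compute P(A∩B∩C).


P(A∩B∩C) = P(A) * P(B|A) * P(C|A∩B)
= 7/16 * 8/15 * 4/19
= 7/30 * 4/19 = 14/285

14/285


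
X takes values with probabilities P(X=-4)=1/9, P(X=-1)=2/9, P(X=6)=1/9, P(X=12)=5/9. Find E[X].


E[X] = sum(x * P(x))
= -4*1/9 - 1*2/9 + 6*1/9 + 12*5/9
= 20/3

20/3


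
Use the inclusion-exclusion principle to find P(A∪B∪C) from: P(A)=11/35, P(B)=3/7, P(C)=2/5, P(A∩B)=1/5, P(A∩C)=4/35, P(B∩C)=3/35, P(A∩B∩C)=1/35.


P(A∪B∪C) = P(A)+P(B)+P(C) - P(AB)-P(AC)-P(BC) + P(ABC)
= 11/35+3/7+2/5 - 1/5-4/35-3/35 + 1/35
= 27/35

27/35


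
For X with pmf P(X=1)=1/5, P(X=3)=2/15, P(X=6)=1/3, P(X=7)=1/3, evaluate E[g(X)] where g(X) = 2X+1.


E[2X+1] = sum(g(x)*P(x))
= 3*1/5 + 7*2/15 + 13*1/3 + 15*1/3
= 163/15

163/15


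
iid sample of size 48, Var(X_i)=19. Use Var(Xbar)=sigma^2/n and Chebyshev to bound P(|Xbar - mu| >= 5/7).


Var(Xbar) = Var(X)/n = 19/48
Chebyshev: P(|Xbar-mu| >= 5/7) <= Var(Xbar)/(5/7)^2 = (19/48)/(25/49) = 931/1200

931/1200


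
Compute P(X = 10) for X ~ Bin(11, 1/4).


P(X=10) = C(11,10) * p^10 * (1-p)^1
= 11 * 1/1048576 * 3/4
= 33/4194304

33/4194304


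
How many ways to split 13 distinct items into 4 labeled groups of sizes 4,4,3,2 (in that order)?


13! = 6227020800
Denominator: 4!=24 * 4!=24 * 3!=6 * 2!=2
Coefficient = 6227020800 / 6912 = 900900

900900


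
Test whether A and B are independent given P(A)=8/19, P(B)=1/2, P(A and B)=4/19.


P(A)*P(B) = 8/19*1/2 = 4/19
P(A∩B) = 4/19, which equals P(A)P(B), so independent

Yes, A and B are independent


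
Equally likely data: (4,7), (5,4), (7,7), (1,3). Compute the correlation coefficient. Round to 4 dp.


Cov(X,Y) = 2.6875, Var(X) = 4.6875, Var(Y) = 3.1875
rho = Cov/(sqrt(VarX)*sqrt(VarY)) = 0.6953

0.6953


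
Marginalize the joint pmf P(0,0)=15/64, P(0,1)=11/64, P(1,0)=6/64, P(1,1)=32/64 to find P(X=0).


P(X=0) = P(0,0)+P(0,1) = 15/64 + 11/64 = 26/64 = 13/32

13/32


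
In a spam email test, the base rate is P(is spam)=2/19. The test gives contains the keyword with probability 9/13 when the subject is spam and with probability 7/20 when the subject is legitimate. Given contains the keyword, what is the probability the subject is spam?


P(A) = P(A|B)P(B) + P(A|B')P(B') = 9/13*2/19 + 7/20*17/19 = 1907/4940
P(B|A) = P(A|B)P(B)/P(A) = (18/247)/(1907/4940) = 360/1907

360/1907


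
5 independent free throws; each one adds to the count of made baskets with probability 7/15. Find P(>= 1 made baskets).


P(at least one) = 1 - P(none)
P(none) = (1 - 7/15)^5 = (8/15)^5 = 32768/759375
P(at least one) = 1 - 32768/759375 = 726607/759375

726607/759375


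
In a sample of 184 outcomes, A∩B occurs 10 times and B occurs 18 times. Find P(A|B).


P(A|B) = P(A∩B)/P(B) = (10/184)/(18/184) = 10/18 = 5/9

5/9


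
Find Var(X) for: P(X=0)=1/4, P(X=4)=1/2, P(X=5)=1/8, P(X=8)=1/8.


E[X] = 29/8, E[X^2] = 153/8
Var(X) = E[X^2] - (E[X])^2 = 153/8 - (29/8)^2 = 383/64

383/64


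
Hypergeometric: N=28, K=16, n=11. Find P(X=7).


P(X=7) = C(16,7)*C(12,4) / C(28,11)
= 11440*495 / 21474180
= 5662800/21474180 = 2420/9177

2420/9177


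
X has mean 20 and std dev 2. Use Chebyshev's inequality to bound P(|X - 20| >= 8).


k = 8/2 = 4
Chebyshev: P(|X-mu| >= k*sigma) <= 1/k^2 = 1/4^2 = 1/16

1/16


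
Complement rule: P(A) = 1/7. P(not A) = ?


P(A') = 1 - P(A) = 1 - 1/7 = 6/7

6/7


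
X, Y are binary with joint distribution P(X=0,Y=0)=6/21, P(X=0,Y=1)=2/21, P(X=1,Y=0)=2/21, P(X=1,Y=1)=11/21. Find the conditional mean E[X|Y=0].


P(Y=0) = 8/21
E[X|Y=0] = (0*6 + 1*2)/8 = 2/8 = 1/4

1/4


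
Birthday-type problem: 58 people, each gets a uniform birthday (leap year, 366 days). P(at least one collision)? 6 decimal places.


P(all different) = prod((366-i)/366 for i=0..57) = 0.008451
P(at least one match) = 1 - 0.008451 = 0.991549

0.991549


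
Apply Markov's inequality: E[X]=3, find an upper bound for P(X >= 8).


Markov: P(X >= a) <= E[X]/a
P(X >= 8) <= 3/8

3/8


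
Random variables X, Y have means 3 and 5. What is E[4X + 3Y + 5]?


E[4X + 3Y + 5] = 4*E[X] + 3*E[Y] + 5
= (4)*(3) + (3)*(5) + (5)
= 12 + 15 + 5 = 32

32


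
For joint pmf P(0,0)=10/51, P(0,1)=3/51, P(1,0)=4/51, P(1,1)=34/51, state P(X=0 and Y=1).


Read from table: P(X=0, Y=1) = 3/51 = 1/17

1/17


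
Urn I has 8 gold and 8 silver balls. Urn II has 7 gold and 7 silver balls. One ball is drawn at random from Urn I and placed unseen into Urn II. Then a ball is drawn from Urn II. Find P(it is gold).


P(transfer gold) = 8/16 = 1/2; P(transfer silver) = 1/2
If gold transferred: Urn II has 8 gold of 15, so P(gold|gold moved) = 8/15
If silver transferred: Urn II has 7 gold of 15, so P(gold|silver moved) = 7/15
By total probability: P(gold) = 1/2*8/15 + 1/2*7/15 = 1/2

1/2


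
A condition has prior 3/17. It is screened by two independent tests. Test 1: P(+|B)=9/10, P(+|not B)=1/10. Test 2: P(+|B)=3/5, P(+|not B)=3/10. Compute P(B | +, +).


After test 1: P(+) = 9/10*3/17 + 1/10*14/17 = 41/170
P(B|+) = (27/170)/(41/170) = 27/41
After test 2 (use post1 as new prior): P(+) = 3/5*27/41 + 3/10*14/41 = 102/205
P(B|+,+) = (81/205)/(102/205) = 27/34

27/34


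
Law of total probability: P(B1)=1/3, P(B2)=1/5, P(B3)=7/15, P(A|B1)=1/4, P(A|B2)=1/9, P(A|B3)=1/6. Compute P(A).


P(A) = P(A|B1)P(B1) + P(A|B2)P(B2) + P(A|B3)P(B3)
= 1/4*1/3 + 1/9*1/5 + 1/6*7/15
= 1/12 + 1/45 + 7/90 = 11/60

11/60


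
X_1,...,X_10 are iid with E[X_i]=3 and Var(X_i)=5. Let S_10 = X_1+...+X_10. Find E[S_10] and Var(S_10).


E[S_n] = n*mu = 10*3 = 30
Var(S_n) = n*sigma^2 = 10*5 = 50

E[S_10]=30, Var(S_10)=50


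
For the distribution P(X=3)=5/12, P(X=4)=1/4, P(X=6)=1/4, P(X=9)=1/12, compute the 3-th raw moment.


E[X^3] = sum(x^3 * P(x))
= 27*5/12 + 64*1/4 + 216*1/4 + 729*1/12
= 142

142


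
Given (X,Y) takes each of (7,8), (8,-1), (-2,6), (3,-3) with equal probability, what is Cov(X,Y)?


E[X]=4, E[Y]=5/2, E[XY]=27/4
Cov(X,Y) = E[XY] - E[X]E[Y] = 27/4 - 4*5/2 = -13/4

-13/4


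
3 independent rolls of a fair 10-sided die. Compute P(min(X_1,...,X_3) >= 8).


P(min >= 8) = P(all X_i >= 8) = (P(X_1 >= 8))^3
= (3/10)^3 = 27/1000

27/1000


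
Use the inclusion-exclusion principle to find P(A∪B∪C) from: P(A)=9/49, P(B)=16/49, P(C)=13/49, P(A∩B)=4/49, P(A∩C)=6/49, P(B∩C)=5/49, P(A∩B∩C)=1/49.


P(A∪B∪C) = P(A)+P(B)+P(C) - P(AB)-P(AC)-P(BC) + P(ABC)
= 9/49+16/49+13/49 - 4/49-6/49-5/49 + 1/49
= 24/49

24/49


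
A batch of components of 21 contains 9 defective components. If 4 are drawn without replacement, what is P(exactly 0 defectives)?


P(X=0) = C(9,0)*C(12,4) / C(21,4)
= 1*495 / 5985
= 495/5985 = 11/133

11/133


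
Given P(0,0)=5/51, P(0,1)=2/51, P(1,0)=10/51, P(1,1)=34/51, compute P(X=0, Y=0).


Read from table: P(X=0, Y=0) = 5/51

5/51


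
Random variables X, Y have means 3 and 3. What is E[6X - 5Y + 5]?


E[6X - 5Y + 5] = 6*E[X] - 5*E[Y] + 5
= (6)*(3) + (-5)*(3) + (5)
= 18 - 15 + 5 = 8

8


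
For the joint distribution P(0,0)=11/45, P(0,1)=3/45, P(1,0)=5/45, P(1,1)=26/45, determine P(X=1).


P(X=1) = P(1,0)+P(1,1) = 5/45 + 26/45 = 31/45

31/45


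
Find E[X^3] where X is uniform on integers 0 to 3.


E[X^3] = (1/4) * sum(x^3 for x=0..3)
= 36/4 = 9

9


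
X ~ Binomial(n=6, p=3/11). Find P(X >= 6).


P(X>=6) = P(X=6)
= 729/1771561
= 729/1771561

729/1771561


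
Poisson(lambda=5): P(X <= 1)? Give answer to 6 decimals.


P(X<=1) = e^(-5)*5^0/0! + e^(-5)*5^1/1!
≈ 0.0067379470 + 0.0336897350
= 0.0404276820
≈ 0.040428

0.040428


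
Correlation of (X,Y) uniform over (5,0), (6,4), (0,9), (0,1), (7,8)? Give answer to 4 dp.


Cov(X,Y) = 0.1600, Var(X) = 9.0400, Var(Y) = 13.0400
rho = Cov/(sqrt(VarX)*sqrt(VarY)) = 0.0147

0.0147


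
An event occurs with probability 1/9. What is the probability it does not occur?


P(A') = 1 - P(A) = 1 - 1/9 = 8/9

8/9


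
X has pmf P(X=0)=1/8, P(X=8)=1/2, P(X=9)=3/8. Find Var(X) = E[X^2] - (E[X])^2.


E[X] = 59/8, E[X^2] = 499/8
Var(X) = E[X^2] - (E[X])^2 = 499/8 - (59/8)^2 = 511/64

511/64


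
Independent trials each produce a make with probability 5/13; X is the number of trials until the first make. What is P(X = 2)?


P(X=2) = (1-p)^1 * p = (8/13)^1 * 5/13
= 8/13 * 5/13 = 40/169

40/169


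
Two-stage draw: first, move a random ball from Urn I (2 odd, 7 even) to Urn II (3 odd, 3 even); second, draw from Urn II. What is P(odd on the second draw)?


P(transfer odd) = 2/9; P(transfer even) = 7/9
If odd transferred: Urn II has 4 odd of 7, so P(odd|odd moved) = 4/7
If even transferred: Urn II has 3 odd of 7, so P(odd|even moved) = 3/7
By total probability: P(odd) = 2/9*4/7 + 7/9*3/7 = 29/63

29/63


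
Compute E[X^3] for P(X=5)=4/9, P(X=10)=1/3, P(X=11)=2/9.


E[X^3] = sum(g(x)*P(x))
= 125*4/9 + 1000*1/3 + 1331*2/9
= 2054/3

2054/3


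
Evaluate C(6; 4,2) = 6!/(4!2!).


6! = 720
Denominator: 4!=24 * 2!=2
Coefficient = 720 / 48 = 15

15


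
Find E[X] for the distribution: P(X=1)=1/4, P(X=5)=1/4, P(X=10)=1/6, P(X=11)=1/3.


E[X] = sum(x * P(x))
= 1*1/4 + 5*1/4 + 10*1/6 + 11*1/3
= 41/6

41/6


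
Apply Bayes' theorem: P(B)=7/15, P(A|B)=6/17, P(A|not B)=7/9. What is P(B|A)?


P(A) = P(A|B)P(B) + P(A|B')P(B') = 6/17*7/15 + 7/9*8/15 = 266/459
P(B|A) = P(A|B)P(B)/P(A) = (14/85)/(266/459) = 27/95

27/95


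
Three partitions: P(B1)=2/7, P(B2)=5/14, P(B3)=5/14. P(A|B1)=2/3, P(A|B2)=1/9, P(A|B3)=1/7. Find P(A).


P(A) = P(A|B1)P(B1) + P(A|B2)P(B2) + P(A|B3)P(B3)
= 2/3*2/7 + 1/9*5/14 + 1/7*5/14
= 4/21 + 5/126 + 5/98 = 124/441

124/441


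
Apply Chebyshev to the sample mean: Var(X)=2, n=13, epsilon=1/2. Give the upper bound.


Var(Xbar) = Var(X)/n = 2/13
Chebyshev: P(|Xbar-mu| >= 1/2) <= Var(Xbar)/(1/2)^2 = (2/13)/(1/4) = 8/13

8/13


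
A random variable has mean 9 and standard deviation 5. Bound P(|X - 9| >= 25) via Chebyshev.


k = 25/5 = 5
Chebyshev: P(|X-mu| >= k*sigma) <= 1/k^2 = 1/5^2 = 1/25

1/25


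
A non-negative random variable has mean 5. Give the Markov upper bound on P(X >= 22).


Markov: P(X >= a) <= E[X]/a
P(X >= 22) <= 5/22

5/22


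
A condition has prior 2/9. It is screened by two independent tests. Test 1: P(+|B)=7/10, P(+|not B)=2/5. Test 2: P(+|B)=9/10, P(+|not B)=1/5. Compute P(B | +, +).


After test 1: P(+) = 7/10*2/9 + 2/5*7/9 = 7/15
P(B|+) = (7/45)/(7/15) = 1/3
After test 2 (use post1 as new prior): P(+) = 9/10*1/3 + 1/5*2/3 = 13/30
P(B|+,+) = (3/10)/(13/30) = 9/13

9/13


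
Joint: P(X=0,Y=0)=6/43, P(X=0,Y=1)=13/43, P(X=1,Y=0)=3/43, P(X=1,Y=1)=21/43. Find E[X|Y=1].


P(Y=1) = 34/43
E[X|Y=1] = (0*13 + 1*21)/34 = 21/34

21/34


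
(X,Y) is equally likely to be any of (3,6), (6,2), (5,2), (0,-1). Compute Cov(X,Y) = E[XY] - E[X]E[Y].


E[X]=7/2, E[Y]=9/4, E[XY]=10
Cov(X,Y) = E[XY] - E[X]E[Y] = 10 - 7/2*9/4 = 17/8

17/8


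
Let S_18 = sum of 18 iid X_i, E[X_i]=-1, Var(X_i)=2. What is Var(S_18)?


By independence, Var(S_n) = n*Var(X_1) = 18*2 = 36

36


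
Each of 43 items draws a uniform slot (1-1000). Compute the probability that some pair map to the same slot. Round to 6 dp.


P(all different) = prod((1000-i)/1000 for i=0..42) = 0.400088
P(at least one match) = 1 - 0.400088 = 0.599912

0.599912


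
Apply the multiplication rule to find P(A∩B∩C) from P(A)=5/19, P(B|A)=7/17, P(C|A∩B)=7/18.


P(A∩B∩C) = P(A) * P(B|A) * P(C|A∩B)
= 5/19 * 7/17 * 7/18
= 35/323 * 7/18 = 245/5814

245/5814


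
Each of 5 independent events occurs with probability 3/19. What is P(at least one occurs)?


P(at least one) = 1 - P(none)
P(none) = (1 - 3/19)^5 = (16/19)^5 = 1048576/2476099
P(at least one) = 1 - 1048576/2476099 = 1427523/2476099

1427523/2476099


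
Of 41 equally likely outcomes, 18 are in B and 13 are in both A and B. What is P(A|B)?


P(A|B) = P(A∩B)/P(B) = (13/41)/(18/41) = 13/18

13/18


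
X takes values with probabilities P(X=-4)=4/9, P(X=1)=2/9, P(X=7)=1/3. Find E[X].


E[X] = sum(x * P(x))
= -4*4/9 + 1*2/9 + 7*1/3
= 7/9

7/9


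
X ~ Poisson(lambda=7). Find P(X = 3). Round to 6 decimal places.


P(X=3) = e^(-7) * 7^3 / 3!
≈ 0.0009118819656 * 343 / 6
≈ 0.052129

0.052129


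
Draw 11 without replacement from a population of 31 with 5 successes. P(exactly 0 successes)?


P(X=0) = C(5,0)*C(26,11) / C(31,11)
= 1*7726160 / 84672315
= 7726160/84672315 = 5168/56637

5168/56637


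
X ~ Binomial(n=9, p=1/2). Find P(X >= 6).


P(X>=6) = P(X=6) + P(X=7) + P(X=8) + P(X=9)
= 21/128 + 9/128 + 9/512 + 1/512
= 65/256

65/256


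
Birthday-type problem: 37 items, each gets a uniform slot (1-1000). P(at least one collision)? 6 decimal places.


P(all different) = prod((1000-i)/1000 for i=0..36) = 0.509536
P(at least one match) = 1 - 0.509536 = 0.490464

0.490464


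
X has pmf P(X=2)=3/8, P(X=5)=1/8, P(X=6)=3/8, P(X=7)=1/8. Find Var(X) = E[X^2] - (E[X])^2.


E[X] = 9/2, E[X^2] = 97/4
Var(X) = E[X^2] - (E[X])^2 = 97/4 - (9/2)^2 = 4

4


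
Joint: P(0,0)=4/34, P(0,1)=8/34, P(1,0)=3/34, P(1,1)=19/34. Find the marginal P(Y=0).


P(Y=0) = P(0,0)+P(1,0) = 4/34 + 3/34 = 7/34

7/34


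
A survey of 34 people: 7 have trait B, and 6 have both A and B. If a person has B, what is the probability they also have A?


P(A|B) = P(A∩B)/P(B) = (6/34)/(7/34) = 6/7

6/7


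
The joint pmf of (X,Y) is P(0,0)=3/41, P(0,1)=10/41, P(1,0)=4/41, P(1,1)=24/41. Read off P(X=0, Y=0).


Read from table: P(X=0, Y=0) = 3/41

3/41


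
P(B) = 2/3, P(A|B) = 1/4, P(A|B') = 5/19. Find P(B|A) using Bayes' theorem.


P(A) = P(A|B)P(B) + P(A|B')P(B') = 1/4*2/3 + 5/19*1/3 = 29/114
P(B|A) = P(A|B)P(B)/P(A) = (1/6)/(29/114) = 19/29

19/29


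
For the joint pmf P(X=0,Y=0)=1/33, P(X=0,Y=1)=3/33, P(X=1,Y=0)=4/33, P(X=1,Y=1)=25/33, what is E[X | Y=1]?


P(Y=1) = 28/33
E[X|Y=1] = (0*3 + 1*25)/28 = 25/28

25/28


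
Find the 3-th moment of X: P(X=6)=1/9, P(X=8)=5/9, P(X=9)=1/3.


E[X^3] = sum(x^3 * P(x))
= 216*1/9 + 512*5/9 + 729*1/3
= 4963/9

4963/9


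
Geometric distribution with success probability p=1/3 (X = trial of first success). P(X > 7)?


P(X > 7) = P(first 7 trials all fail) = (1-p)^7 = (2/3)^7 = 128/2187

128/2187


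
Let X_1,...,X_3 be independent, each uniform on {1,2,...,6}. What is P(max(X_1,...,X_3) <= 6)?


P(max <= 6) = P(all X_i <= 6) = (P(X_1 <= 6))^3
= (6/6)^3 = 1^3 = 1

1


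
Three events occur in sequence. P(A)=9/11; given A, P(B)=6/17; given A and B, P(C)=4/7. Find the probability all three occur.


P(A∩B∩C) = P(A) * P(B|A) * P(C|A∩B)
= 9/11 * 6/17 * 4/7
= 54/187 * 4/7 = 216/1309

216/1309


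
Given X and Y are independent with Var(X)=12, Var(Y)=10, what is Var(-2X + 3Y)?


Independence => Cov(X,Y)=0
Var(-2X + 3Y) = (-2)^2*Var(X) + 3^2*Var(Y)
= 4*12 + 9*10 = 138

138


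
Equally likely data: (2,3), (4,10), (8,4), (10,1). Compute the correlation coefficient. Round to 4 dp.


Cov(X,Y) = -5.0000, Var(X) = 10.0000, Var(Y) = 11.2500
rho = Cov/(sqrt(VarX)*sqrt(VarY)) = -0.4714

-0.4714


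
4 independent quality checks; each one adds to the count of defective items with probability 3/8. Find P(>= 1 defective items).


P(at least one) = 1 - P(none)
P(none) = (1 - 3/8)^4 = (5/8)^4 = 625/4096
P(at least one) = 1 - 625/4096 = 3471/4096

3471/4096


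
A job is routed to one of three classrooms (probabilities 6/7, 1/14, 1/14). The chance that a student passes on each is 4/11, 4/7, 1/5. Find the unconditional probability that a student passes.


P(A) = P(A|B1)P(B1) + P(A|B2)P(B2) + P(A|B3)P(B3)
= 4/11*6/7 + 4/7*1/14 + 1/5*1/14
= 24/77 + 2/49 + 1/70 = 1977/5390

1977/5390


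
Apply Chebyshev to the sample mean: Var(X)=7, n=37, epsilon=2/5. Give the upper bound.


Var(Xbar) = Var(X)/n = 7/37
Chebyshev: P(|Xbar-mu| >= 2/5) <= Var(Xbar)/(2/5)^2 = (7/37)/(4/25) = 175/148
Bound exceeds 1, so trivial bound: 1

1


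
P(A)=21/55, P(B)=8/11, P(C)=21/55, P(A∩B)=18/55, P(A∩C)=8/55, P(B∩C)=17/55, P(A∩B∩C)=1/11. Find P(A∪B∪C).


P(A∪B∪C) = P(A)+P(B)+P(C) - P(AB)-P(AC)-P(BC) + P(ABC)
= 21/55+8/11+21/55 - 18/55-8/55-17/55 + 1/11
= 4/5

4/5


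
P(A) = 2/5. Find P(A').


P(A') = 1 - P(A) = 1 - 2/5 = 3/5

3/5


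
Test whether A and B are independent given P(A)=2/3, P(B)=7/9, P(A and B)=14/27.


P(A)*P(B) = 2/3*7/9 = 14/27
P(A∩B) = 14/27, which equals P(A)P(B), so independent

Yes, A and B are independent


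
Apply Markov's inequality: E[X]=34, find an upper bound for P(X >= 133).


Markov: P(X >= a) <= E[X]/a
P(X >= 133) <= 34/133

34/133


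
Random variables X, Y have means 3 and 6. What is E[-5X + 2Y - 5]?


E[-5X + 2Y - 5] = -5*E[X] + 2*E[Y] - 5
= (-5)*(3) + (2)*(6) + (-5)
= -15 + 12 - 5 = -8

-8


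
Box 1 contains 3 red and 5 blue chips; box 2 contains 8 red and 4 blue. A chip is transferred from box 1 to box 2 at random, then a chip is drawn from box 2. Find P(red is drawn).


P(transfer red) = 3/8; P(transfer blue) = 5/8
If red transferred: Urn II has 9 red of 13, so P(red|red moved) = 9/13
If blue transferred: Urn II has 8 red of 13, so P(red|blue moved) = 8/13
By total probability: P(red) = 3/8*9/13 + 5/8*8/13 = 67/104

67/104
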